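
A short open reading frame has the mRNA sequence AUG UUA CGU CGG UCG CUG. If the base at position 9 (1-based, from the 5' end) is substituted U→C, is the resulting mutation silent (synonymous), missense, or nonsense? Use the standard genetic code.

Position 9 falls in codon 3: CGU → Arg.
After the substitution the codon is CGC → Arg.
Both encode Arg, so the change is synonymous.

silent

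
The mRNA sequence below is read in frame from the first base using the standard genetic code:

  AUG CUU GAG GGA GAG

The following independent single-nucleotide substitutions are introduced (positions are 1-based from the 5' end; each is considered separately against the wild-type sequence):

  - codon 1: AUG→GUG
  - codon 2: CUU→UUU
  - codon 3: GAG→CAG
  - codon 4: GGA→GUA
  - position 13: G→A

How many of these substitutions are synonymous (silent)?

0

Codon 1: AUG (Met) → GUG (Val) — missense.
Codon 2: CUU (Leu) → UUU (Phe) — missense.
Codon 3: GAG (Glu) → CAG (Gln) — missense.
Codon 4: GGA (Gly) → GUA (Val) — missense.
Codon 5: GAG (Glu) → AAG (Lys) — missense.
Synonymous: 0 of 5.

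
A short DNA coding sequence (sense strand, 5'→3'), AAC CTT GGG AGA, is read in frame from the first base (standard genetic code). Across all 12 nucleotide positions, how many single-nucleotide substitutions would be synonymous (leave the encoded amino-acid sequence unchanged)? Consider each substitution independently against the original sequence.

Codon 1 (AAC, Asn): 1 synonymous substitution.
Codon 2 (CTT, Leu): 3 synonymous substitutions.
Codon 3 (GGG, Gly): 3 synonymous substitutions.
Codon 4 (AGA, Arg): 2 synonymous substitutions.
Total: 1 + 3 + 3 + 2 = 9.

9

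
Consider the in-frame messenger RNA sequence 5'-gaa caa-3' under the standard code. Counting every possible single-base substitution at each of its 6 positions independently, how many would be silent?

2

Codon 1 (GAA, Glu): 1 synonymous substitution.
Codon 2 (CAA, Gln): 1 synonymous substitution.
Total: 1 + 1 = 2.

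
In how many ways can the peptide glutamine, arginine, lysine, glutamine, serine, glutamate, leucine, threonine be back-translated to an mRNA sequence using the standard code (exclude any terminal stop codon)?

13824

Gln: 2 codons.
Arg: 6 codons.
Lys: 2 codons.
Gln: 2 codons.
Ser: 6 codons.
Glu: 2 codons.
Leu: 6 codons.
Thr: 4 codons.
2 × 6 × 2 × 2 × 6 × 2 × 6 × 4 = 13824.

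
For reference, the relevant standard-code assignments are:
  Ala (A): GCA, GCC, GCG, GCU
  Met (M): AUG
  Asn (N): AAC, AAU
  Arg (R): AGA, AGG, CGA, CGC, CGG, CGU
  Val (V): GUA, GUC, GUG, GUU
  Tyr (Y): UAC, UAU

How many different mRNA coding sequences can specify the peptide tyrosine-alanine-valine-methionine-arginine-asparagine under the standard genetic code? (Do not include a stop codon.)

Tyr: 2 codons.
Ala: 4 codons.
Val: 4 codons.
Met: 1 codon.
Arg: 6 codons.
Asn: 2 codons.
2 × 4 × 4 × 1 × 6 × 2 = 384.

384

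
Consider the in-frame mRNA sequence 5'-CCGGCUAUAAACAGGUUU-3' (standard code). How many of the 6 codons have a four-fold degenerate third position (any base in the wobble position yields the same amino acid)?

Codon 1 CCG (Pro): third position 4-fold.
Codon 2 GCU (Ala): third position 4-fold.
Codon 3 AUA (Ile): third position 3-fold.
Codon 4 AAC (Asn): third position 2-fold.
Codon 5 AGG (Arg): third position 2-fold.
Codon 6 UUU (Phe): third position 2-fold.
Four-fold degenerate third positions: 2.

2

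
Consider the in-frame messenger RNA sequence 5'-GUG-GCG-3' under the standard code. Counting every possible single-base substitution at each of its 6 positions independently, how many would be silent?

Codon 1 (GUG, Val): 3 synonymous substitutions.
Codon 2 (GCG, Ala): 3 synonymous substitutions.
Total: 3 + 3 = 6.

6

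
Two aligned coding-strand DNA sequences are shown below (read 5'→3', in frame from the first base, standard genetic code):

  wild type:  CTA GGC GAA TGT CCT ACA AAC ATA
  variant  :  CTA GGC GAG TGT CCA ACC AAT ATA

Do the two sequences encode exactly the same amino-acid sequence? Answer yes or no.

Codon 1: CTA Leu / CTA Leu — identical.
Codon 2: GGC Gly / GGC Gly — identical.
Codon 3: GAA Glu / GAG Glu — synonymous.
Codon 4: TGT Cys / TGT Cys — identical.
Codon 5: CCT Pro / CCA Pro — synonymous.
Codon 6: ACA Thr / ACC Thr — synonymous.
Codon 7: AAC Asn / AAT Asn — synonymous.
Codon 8: ATA Ile / ATA Ile — identical.
Nonsynonymous differences: 0 → same protein.

yes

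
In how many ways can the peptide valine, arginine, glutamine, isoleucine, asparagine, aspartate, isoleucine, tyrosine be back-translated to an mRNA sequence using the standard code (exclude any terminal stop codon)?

3456

Val: 4 codons.
Arg: 6 codons.
Gln: 2 codons.
Ile: 3 codons.
Asn: 2 codons.
Asp: 2 codons.
Ile: 3 codons.
Tyr: 2 codons.
4 × 6 × 2 × 3 × 2 × 2 × 3 × 2 = 3456.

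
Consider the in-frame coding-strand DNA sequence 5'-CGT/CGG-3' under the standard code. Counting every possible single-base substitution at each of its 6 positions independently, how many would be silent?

Codon 1 (CGT, Arg): 3 synonymous substitutions.
Codon 2 (CGG, Arg): 4 synonymous substitutions.
Total: 3 + 4 = 7.

7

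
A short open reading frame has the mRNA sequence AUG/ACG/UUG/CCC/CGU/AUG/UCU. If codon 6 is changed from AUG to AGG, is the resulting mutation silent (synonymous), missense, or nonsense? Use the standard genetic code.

missense

Position 17 falls in codon 6: AUG → Met.
After the substitution the codon is AGG → Arg.
Met ≠ Arg, so this is a missense mutation.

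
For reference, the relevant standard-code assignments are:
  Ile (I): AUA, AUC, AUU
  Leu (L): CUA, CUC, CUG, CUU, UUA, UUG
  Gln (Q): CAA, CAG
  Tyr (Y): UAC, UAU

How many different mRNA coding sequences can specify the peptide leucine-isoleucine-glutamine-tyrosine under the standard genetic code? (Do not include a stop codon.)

Leu: 6 codons.
Ile: 3 codons.
Gln: 2 codons.
Tyr: 2 codons.
6 × 3 × 2 × 2 = 72.

72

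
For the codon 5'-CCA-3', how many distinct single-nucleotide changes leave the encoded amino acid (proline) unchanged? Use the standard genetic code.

Position 1: none → 0 synonymous.
Position 2: none → 0 synonymous.
Position 3: CCU, CCC, CCG → 3 synonymous.
Total: 0 + 0 + 3 = 3.

3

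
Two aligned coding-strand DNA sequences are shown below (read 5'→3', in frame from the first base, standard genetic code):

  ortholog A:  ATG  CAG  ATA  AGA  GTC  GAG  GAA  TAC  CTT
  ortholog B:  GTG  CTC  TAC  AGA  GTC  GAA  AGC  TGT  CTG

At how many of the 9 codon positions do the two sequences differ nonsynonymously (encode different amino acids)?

5

Codon 1: ATG Met / GTG Val — nonsynonymous.
Codon 2: CAG Gln / CTC Leu — nonsynonymous.
Codon 3: ATA Ile / TAC Tyr — nonsynonymous.
Codon 4: AGA Arg / AGA Arg — identical.
Codon 5: GTC Val / GTC Val — identical.
Codon 6: GAG Glu / GAA Glu — synonymous.
Codon 7: GAA Glu / AGC Ser — nonsynonymous.
Codon 8: TAC Tyr / TGT Cys — nonsynonymous.
Codon 9: CTT Leu / CTG Leu — synonymous.
Nonsynonymous differences: 5.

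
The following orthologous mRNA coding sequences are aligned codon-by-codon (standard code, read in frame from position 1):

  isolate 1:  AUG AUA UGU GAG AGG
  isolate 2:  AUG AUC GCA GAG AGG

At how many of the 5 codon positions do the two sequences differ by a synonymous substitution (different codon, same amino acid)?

Codon 1: AUG Met / AUG Met — identical.
Codon 2: AUA Ile / AUC Ile — synonymous.
Codon 3: UGU Cys / GCA Ala — nonsynonymous.
Codon 4: GAG Glu / GAG Glu — identical.
Codon 5: AGG Arg / AGG Arg — identical.
Synonymous differences: 1.

1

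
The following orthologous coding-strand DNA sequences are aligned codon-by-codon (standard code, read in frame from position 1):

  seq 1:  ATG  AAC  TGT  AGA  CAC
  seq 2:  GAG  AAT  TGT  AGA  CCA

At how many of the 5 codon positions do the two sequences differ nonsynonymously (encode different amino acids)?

Codon 1: ATG Met / GAG Glu — nonsynonymous.
Codon 2: AAC Asn / AAT Asn — synonymous.
Codon 3: TGT Cys / TGT Cys — identical.
Codon 4: AGA Arg / AGA Arg — identical.
Codon 5: CAC His / CCA Pro — nonsynonymous.
Nonsynonymous differences: 2.

2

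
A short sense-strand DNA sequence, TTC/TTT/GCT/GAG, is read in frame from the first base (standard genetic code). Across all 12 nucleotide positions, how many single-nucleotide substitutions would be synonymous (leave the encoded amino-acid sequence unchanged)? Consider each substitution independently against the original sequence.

6

Codon 1 (TTC, Phe): 1 synonymous substitution.
Codon 2 (TTT, Phe): 1 synonymous substitution.
Codon 3 (GCT, Ala): 3 synonymous substitutions.
Codon 4 (GAG, Glu): 1 synonymous substitution.
Total: 1 + 1 + 3 + 1 = 6.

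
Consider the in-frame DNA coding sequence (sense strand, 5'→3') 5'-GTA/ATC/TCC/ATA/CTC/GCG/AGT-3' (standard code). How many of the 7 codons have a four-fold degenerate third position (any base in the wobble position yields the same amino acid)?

4

Codon 1 GTA (Val): third position 4-fold.
Codon 2 ATC (Ile): third position 3-fold.
Codon 3 TCC (Ser): third position 4-fold.
Codon 4 ATA (Ile): third position 3-fold.
Codon 5 CTC (Leu): third position 4-fold.
Codon 6 GCG (Ala): third position 4-fold.
Codon 7 AGT (Ser): third position 2-fold.
Four-fold degenerate third positions: 4.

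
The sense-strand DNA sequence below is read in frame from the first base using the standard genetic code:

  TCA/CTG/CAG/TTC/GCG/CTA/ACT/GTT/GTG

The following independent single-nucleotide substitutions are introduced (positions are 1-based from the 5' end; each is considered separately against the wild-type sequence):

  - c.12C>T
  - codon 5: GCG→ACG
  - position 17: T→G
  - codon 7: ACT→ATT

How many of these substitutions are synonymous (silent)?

1

Codon 4: TTC (Phe) → TTT (Phe) — synonymous.
Codon 5: GCG (Ala) → ACG (Thr) — missense.
Codon 6: CTA (Leu) → CGA (Arg) — missense.
Codon 7: ACT (Thr) → ATT (Ile) — missense.
Synonymous: 1 of 4.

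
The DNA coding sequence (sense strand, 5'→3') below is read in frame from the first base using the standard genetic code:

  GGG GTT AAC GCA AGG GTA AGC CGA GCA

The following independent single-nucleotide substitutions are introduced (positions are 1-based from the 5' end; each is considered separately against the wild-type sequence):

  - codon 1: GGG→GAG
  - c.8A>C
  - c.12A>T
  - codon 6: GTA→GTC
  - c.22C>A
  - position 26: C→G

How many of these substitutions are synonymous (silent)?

Codon 1: GGG (Gly) → GAG (Glu) — missense.
Codon 3: AAC (Asn) → ACC (Thr) — missense.
Codon 4: GCA (Ala) → GCT (Ala) — synonymous.
Codon 6: GTA (Val) → GTC (Val) — synonymous.
Codon 8: CGA (Arg) → AGA (Arg) — synonymous.
Codon 9: GCA (Ala) → GGA (Gly) — missense.
Synonymous: 3 of 6.

3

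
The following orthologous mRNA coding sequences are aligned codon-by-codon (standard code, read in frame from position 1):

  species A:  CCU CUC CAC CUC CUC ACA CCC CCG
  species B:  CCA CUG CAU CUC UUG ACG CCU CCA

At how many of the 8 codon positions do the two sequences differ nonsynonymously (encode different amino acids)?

0

Codon 1: CCU Pro / CCA Pro — synonymous.
Codon 2: CUC Leu / CUG Leu — synonymous.
Codon 3: CAC His / CAU His — synonymous.
Codon 4: CUC Leu / CUC Leu — identical.
Codon 5: CUC Leu / UUG Leu — synonymous.
Codon 6: ACA Thr / ACG Thr — synonymous.
Codon 7: CCC Pro / CCU Pro — synonymous.
Codon 8: CCG Pro / CCA Pro — synonymous.
Nonsynonymous differences: 0.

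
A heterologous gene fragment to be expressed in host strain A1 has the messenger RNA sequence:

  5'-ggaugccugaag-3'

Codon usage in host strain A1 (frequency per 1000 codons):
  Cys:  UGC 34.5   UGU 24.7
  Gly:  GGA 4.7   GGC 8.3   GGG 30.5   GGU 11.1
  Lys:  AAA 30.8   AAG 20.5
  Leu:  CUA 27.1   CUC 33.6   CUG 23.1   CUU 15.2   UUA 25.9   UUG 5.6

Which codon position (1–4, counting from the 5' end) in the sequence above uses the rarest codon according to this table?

1

Codon 1 GGA (Gly): 4.7 per 1000.
Codon 2 UGC (Cys): 34.5 per 1000.
Codon 3 CUG (Leu): 23.1 per 1000.
Codon 4 AAG (Lys): 20.5 per 1000.
Lowest frequency is 4.7 at codon 1.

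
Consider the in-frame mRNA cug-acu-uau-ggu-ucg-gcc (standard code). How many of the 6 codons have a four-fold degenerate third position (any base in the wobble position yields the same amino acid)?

Codon 1 CUG (Leu): third position 4-fold.
Codon 2 ACU (Thr): third position 4-fold.
Codon 3 UAU (Tyr): third position 2-fold.
Codon 4 GGU (Gly): third position 4-fold.
Codon 5 UCG (Ser): third position 4-fold.
Codon 6 GCC (Ala): third position 4-fold.
Four-fold degenerate third positions: 5.

5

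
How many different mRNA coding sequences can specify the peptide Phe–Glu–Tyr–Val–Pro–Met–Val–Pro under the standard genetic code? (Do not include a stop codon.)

Phe: 2 codons.
Glu: 2 codons.
Tyr: 2 codons.
Val: 4 codons.
Pro: 4 codons.
Met: 1 codon.
Val: 4 codons.
Pro: 4 codons.
2 × 2 × 2 × 4 × 4 × 1 × 4 × 4 = 2048.

2048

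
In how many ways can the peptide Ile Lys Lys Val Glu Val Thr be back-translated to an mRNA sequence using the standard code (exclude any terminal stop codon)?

1536

Ile: 3 codons.
Lys: 2 codons.
Lys: 2 codons.
Val: 4 codons.
Glu: 2 codons.
Val: 4 codons.
Thr: 4 codons.
3 × 2 × 2 × 4 × 2 × 4 × 4 = 1536.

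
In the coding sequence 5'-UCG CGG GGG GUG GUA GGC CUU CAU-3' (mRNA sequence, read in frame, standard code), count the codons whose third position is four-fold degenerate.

7

Codon 1 UCG (Ser): third position 4-fold.
Codon 2 CGG (Arg): third position 4-fold.
Codon 3 GGG (Gly): third position 4-fold.
Codon 4 GUG (Val): third position 4-fold.
Codon 5 GUA (Val): third position 4-fold.
Codon 6 GGC (Gly): third position 4-fold.
Codon 7 CUU (Leu): third position 4-fold.
Codon 8 CAU (His): third position 2-fold.
Four-fold degenerate third positions: 7.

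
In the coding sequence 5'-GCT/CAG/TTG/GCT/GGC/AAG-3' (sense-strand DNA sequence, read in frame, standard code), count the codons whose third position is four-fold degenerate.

Codon 1 GCT (Ala): third position 4-fold.
Codon 2 CAG (Gln): third position 2-fold.
Codon 3 TTG (Leu): third position 2-fold.
Codon 4 GCT (Ala): third position 4-fold.
Codon 5 GGC (Gly): third position 4-fold.
Codon 6 AAG (Lys): third position 2-fold.
Four-fold degenerate third positions: 3.

3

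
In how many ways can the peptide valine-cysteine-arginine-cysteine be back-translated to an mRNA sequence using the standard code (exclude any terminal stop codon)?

96

Val: 4 codons.
Cys: 2 codons.
Arg: 6 codons.
Cys: 2 codons.
4 × 2 × 6 × 2 = 96.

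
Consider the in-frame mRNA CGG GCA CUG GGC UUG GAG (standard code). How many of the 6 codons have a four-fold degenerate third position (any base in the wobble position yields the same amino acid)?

Codon 1 CGG (Arg): third position 4-fold.
Codon 2 GCA (Ala): third position 4-fold.
Codon 3 CUG (Leu): third position 4-fold.
Codon 4 GGC (Gly): third position 4-fold.
Codon 5 UUG (Leu): third position 2-fold.
Codon 6 GAG (Glu): third position 2-fold.
Four-fold degenerate third positions: 4.

4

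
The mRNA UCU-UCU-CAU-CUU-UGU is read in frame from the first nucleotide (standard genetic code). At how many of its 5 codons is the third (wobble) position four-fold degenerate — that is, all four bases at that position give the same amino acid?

3

Codon 1 UCU (Ser): third position 4-fold.
Codon 2 UCU (Ser): third position 4-fold.
Codon 3 CAU (His): third position 2-fold.
Codon 4 CUU (Leu): third position 4-fold.
Codon 5 UGU (Cys): third position 2-fold.
Four-fold degenerate third positions: 3.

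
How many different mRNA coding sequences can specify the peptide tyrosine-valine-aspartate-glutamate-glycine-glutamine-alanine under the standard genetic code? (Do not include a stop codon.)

Tyr: 2 codons.
Val: 4 codons.
Asp: 2 codons.
Glu: 2 codons.
Gly: 4 codons.
Gln: 2 codons.
Ala: 4 codons.
2 × 4 × 2 × 2 × 4 × 2 × 4 = 1024.

1024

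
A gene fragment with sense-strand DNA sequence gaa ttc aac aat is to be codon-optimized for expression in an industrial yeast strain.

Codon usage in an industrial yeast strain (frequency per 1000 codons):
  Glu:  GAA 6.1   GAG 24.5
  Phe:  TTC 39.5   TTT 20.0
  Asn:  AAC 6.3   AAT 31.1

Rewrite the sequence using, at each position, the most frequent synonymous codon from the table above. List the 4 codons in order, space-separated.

GAG TTC AAT AAT

Codon 1 (Glu): best is GAG at 24.5.
Codon 2 (Phe): best is TTC at 39.5.
Codon 3 (Asn): best is AAT at 31.1.
Codon 4 (Asn): best is AAT at 31.1.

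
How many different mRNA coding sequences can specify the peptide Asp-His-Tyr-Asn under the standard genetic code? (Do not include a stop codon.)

16

Asp: 2 codons.
His: 2 codons.
Tyr: 2 codons.
Asn: 2 codons.
2 × 2 × 2 × 2 = 16.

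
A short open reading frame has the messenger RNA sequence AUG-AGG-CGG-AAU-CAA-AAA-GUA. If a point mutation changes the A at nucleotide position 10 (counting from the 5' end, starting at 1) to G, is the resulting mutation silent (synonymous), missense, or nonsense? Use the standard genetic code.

missense

Position 10 falls in codon 4: AAU → Asn.
After the substitution the codon is GAU → Asp.
Asn ≠ Asp, so this is a missense mutation.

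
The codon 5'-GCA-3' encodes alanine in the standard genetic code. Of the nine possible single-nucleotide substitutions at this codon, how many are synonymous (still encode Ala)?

Position 1: none → 0 synonymous.
Position 2: none → 0 synonymous.
Position 3: GCU, GCC, GCG → 3 synonymous.
Total: 0 + 0 + 3 = 3.

3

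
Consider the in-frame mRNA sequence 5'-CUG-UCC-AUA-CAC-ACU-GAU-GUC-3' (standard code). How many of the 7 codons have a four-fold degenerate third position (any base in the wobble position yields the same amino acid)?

Codon 1 CUG (Leu): third position 4-fold.
Codon 2 UCC (Ser): third position 4-fold.
Codon 3 AUA (Ile): third position 3-fold.
Codon 4 CAC (His): third position 2-fold.
Codon 5 ACU (Thr): third position 4-fold.
Codon 6 GAU (Asp): third position 2-fold.
Codon 7 GUC (Val): third position 4-fold.
Four-fold degenerate third positions: 4.

4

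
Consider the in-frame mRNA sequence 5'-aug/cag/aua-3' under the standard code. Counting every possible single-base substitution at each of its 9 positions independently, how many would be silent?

Codon 1 (AUG, Met): 0 synonymous substitutions.
Codon 2 (CAG, Gln): 1 synonymous substitution.
Codon 3 (AUA, Ile): 2 synonymous substitutions.
Total: 0 + 1 + 2 = 3.

3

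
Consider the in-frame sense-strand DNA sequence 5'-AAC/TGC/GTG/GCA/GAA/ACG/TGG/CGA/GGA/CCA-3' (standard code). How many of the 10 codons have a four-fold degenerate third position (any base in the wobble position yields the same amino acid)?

Codon 1 AAC (Asn): third position 2-fold.
Codon 2 TGC (Cys): third position 2-fold.
Codon 3 GTG (Val): third position 4-fold.
Codon 4 GCA (Ala): third position 4-fold.
Codon 5 GAA (Glu): third position 2-fold.
Codon 6 ACG (Thr): third position 4-fold.
Codon 7 TGG (Trp): third position 1-fold.
Codon 8 CGA (Arg): third position 4-fold.
Codon 9 GGA (Gly): third position 4-fold.
Codon 10 CCA (Pro): third position 4-fold.
Four-fold degenerate third positions: 6.

6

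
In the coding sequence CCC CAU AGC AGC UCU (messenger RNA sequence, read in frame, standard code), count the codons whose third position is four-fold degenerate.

Codon 1 CCC (Pro): third position 4-fold.
Codon 2 CAU (His): third position 2-fold.
Codon 3 AGC (Ser): third position 2-fold.
Codon 4 AGC (Ser): third position 2-fold.
Codon 5 UCU (Ser): third position 4-fold.
Four-fold degenerate third positions: 2.

2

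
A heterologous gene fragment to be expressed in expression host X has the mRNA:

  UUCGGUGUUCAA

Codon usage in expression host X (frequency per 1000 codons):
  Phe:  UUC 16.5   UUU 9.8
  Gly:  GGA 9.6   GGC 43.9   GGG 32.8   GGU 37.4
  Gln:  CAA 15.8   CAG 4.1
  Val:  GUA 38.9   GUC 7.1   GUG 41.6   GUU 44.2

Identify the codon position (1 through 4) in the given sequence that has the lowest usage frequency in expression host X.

4

Codon 1 UUC (Phe): 16.5 per 1000.
Codon 2 GGU (Gly): 37.4 per 1000.
Codon 3 GUU (Val): 44.2 per 1000.
Codon 4 CAA (Gln): 15.8 per 1000.
Lowest frequency is 15.8 at codon 4.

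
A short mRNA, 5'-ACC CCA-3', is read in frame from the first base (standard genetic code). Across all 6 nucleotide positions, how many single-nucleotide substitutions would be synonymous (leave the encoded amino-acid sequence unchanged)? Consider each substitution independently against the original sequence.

Codon 1 (ACC, Thr): 3 synonymous substitutions.
Codon 2 (CCA, Pro): 3 synonymous substitutions.
Total: 3 + 3 = 6.

6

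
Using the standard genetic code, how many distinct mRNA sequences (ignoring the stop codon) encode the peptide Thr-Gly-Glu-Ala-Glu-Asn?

512

Thr: 4 codons.
Gly: 4 codons.
Glu: 2 codons.
Ala: 4 codons.
Glu: 2 codons.
Asn: 2 codons.
4 × 4 × 2 × 4 × 2 × 2 = 512.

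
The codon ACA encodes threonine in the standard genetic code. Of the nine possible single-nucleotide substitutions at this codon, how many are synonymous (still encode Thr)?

3

Position 1: none → 0 synonymous.
Position 2: none → 0 synonymous.
Position 3: ACU, ACC, ACG → 3 synonymous.
Total: 0 + 0 + 3 = 3.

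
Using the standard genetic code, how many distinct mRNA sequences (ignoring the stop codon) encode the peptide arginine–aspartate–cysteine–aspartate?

Arg: 6 codons.
Asp: 2 codons.
Cys: 2 codons.
Asp: 2 codons.
6 × 2 × 2 × 2 = 48.

48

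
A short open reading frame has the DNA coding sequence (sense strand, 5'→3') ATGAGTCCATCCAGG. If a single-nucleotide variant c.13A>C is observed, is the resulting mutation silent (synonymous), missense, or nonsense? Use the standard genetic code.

silent

Position 13 falls in codon 5: AGG → Arg.
After the substitution the codon is CGG → Arg.
Both encode Arg, so the change is synonymous.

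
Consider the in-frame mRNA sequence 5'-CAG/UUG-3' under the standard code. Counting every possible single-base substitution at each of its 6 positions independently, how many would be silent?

3

Codon 1 (CAG, Gln): 1 synonymous substitution.
Codon 2 (UUG, Leu): 2 synonymous substitutions.
Total: 1 + 2 = 3.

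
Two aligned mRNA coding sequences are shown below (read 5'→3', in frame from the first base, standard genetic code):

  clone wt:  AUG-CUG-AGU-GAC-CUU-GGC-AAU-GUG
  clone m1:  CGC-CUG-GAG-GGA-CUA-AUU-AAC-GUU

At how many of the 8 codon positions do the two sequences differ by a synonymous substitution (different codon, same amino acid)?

3

Codon 1: AUG Met / CGC Arg — nonsynonymous.
Codon 2: CUG Leu / CUG Leu — identical.
Codon 3: AGU Ser / GAG Glu — nonsynonymous.
Codon 4: GAC Asp / GGA Gly — nonsynonymous.
Codon 5: CUU Leu / CUA Leu — synonymous.
Codon 6: GGC Gly / AUU Ile — nonsynonymous.
Codon 7: AAU Asn / AAC Asn — synonymous.
Codon 8: GUG Val / GUU Val — synonymous.
Synonymous differences: 3.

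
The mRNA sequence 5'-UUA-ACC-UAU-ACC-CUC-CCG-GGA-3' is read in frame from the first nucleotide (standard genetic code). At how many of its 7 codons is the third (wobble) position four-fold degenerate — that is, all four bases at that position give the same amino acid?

5

Codon 1 UUA (Leu): third position 2-fold.
Codon 2 ACC (Thr): third position 4-fold.
Codon 3 UAU (Tyr): third position 2-fold.
Codon 4 ACC (Thr): third position 4-fold.
Codon 5 CUC (Leu): third position 4-fold.
Codon 6 CCG (Pro): third position 4-fold.
Codon 7 GGA (Gly): third position 4-fold.
Four-fold degenerate third positions: 5.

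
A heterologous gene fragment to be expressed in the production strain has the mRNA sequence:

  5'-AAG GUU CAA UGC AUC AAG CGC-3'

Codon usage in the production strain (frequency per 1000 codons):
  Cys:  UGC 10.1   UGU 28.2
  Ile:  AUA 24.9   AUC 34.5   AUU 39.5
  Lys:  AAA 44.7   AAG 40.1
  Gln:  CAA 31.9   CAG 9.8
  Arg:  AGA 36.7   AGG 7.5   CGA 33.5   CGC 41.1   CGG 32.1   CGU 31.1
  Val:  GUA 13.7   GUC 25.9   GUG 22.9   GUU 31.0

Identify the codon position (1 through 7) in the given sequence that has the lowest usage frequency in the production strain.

Codon 1 AAG (Lys): 40.1 per 1000.
Codon 2 GUU (Val): 31.0 per 1000.
Codon 3 CAA (Gln): 31.9 per 1000.
Codon 4 UGC (Cys): 10.1 per 1000.
Codon 5 AUC (Ile): 34.5 per 1000.
Codon 6 AAG (Lys): 40.1 per 1000.
Codon 7 CGC (Arg): 41.1 per 1000.
Lowest frequency is 10.1 at codon 4.

4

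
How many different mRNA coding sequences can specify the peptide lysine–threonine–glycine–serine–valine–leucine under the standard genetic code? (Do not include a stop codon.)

4608

Lys: 2 codons.
Thr: 4 codons.
Gly: 4 codons.
Ser: 6 codons.
Val: 4 codons.
Leu: 6 codons.
2 × 4 × 4 × 6 × 4 × 6 = 4608.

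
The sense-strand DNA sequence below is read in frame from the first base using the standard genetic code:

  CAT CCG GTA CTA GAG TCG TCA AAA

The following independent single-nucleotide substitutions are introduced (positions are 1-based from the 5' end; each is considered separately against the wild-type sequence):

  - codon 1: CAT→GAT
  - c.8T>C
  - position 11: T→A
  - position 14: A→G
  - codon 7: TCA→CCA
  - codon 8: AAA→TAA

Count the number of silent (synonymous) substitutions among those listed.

Codon 1: CAT (His) → GAT (Asp) — missense.
Codon 3: GTA (Val) → GCA (Ala) — missense.
Codon 4: CTA (Leu) → CAA (Gln) — missense.
Codon 5: GAG (Glu) → GGG (Gly) — missense.
Codon 7: TCA (Ser) → CCA (Pro) — missense.
Codon 8: AAA (Lys) → TAA (Stop) — nonsense.
Synonymous: 0 of 6.

0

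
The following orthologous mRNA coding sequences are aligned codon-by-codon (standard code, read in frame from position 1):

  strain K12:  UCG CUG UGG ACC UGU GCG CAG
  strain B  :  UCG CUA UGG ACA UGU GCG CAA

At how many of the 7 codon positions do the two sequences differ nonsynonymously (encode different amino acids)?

0

Codon 1: UCG Ser / UCG Ser — identical.
Codon 2: CUG Leu / CUA Leu — synonymous.
Codon 3: UGG Trp / UGG Trp — identical.
Codon 4: ACC Thr / ACA Thr — synonymous.
Codon 5: UGU Cys / UGU Cys — identical.
Codon 6: GCG Ala / GCG Ala — identical.
Codon 7: CAG Gln / CAA Gln — synonymous.
Nonsynonymous differences: 0.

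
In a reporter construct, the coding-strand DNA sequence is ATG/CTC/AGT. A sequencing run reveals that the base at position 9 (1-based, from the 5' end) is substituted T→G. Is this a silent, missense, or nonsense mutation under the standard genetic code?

Position 9 falls in codon 3: AGT → Ser.
After the substitution the codon is AGG → Arg.
Ser ≠ Arg, so this is a missense mutation.

missense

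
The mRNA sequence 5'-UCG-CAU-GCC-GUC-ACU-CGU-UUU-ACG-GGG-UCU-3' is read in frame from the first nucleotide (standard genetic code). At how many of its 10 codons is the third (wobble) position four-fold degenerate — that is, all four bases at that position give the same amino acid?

Codon 1 UCG (Ser): third position 4-fold.
Codon 2 CAU (His): third position 2-fold.
Codon 3 GCC (Ala): third position 4-fold.
Codon 4 GUC (Val): third position 4-fold.
Codon 5 ACU (Thr): third position 4-fold.
Codon 6 CGU (Arg): third position 4-fold.
Codon 7 UUU (Phe): third position 2-fold.
Codon 8 ACG (Thr): third position 4-fold.
Codon 9 GGG (Gly): third position 4-fold.
Codon 10 UCU (Ser): third position 4-fold.
Four-fold degenerate third positions: 8.

8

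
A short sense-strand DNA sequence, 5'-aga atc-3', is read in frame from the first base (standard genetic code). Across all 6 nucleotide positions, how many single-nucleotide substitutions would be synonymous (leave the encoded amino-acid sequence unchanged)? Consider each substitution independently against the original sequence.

4

Codon 1 (AGA, Arg): 2 synonymous substitutions.
Codon 2 (ATC, Ile): 2 synonymous substitutions.
Total: 2 + 2 = 4.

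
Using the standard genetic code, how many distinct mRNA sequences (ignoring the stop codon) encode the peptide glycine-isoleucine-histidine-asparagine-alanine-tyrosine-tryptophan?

384

Gly: 4 codons.
Ile: 3 codons.
His: 2 codons.
Asn: 2 codons.
Ala: 4 codons.
Tyr: 2 codons.
Trp: 1 codon.
4 × 3 × 2 × 2 × 4 × 2 × 1 = 384.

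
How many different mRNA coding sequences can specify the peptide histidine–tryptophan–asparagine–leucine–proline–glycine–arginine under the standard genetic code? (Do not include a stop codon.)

2304

His: 2 codons.
Trp: 1 codon.
Asn: 2 codons.
Leu: 6 codons.
Pro: 4 codons.
Gly: 4 codons.
Arg: 6 codons.
2 × 1 × 2 × 6 × 4 × 4 × 6 = 2304.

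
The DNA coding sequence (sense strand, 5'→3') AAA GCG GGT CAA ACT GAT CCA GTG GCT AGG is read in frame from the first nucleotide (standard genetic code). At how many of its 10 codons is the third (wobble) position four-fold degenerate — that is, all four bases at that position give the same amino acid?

6

Codon 1 AAA (Lys): third position 2-fold.
Codon 2 GCG (Ala): third position 4-fold.
Codon 3 GGT (Gly): third position 4-fold.
Codon 4 CAA (Gln): third position 2-fold.
Codon 5 ACT (Thr): third position 4-fold.
Codon 6 GAT (Asp): third position 2-fold.
Codon 7 CCA (Pro): third position 4-fold.
Codon 8 GTG (Val): third position 4-fold.
Codon 9 GCT (Ala): third position 4-fold.
Codon 10 AGG (Arg): third position 2-fold.
Four-fold degenerate third positions: 6.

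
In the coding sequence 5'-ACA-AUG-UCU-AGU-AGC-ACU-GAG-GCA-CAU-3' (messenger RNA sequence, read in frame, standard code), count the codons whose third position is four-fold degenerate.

4

Codon 1 ACA (Thr): third position 4-fold.
Codon 2 AUG (Met): third position 1-fold.
Codon 3 UCU (Ser): third position 4-fold.
Codon 4 AGU (Ser): third position 2-fold.
Codon 5 AGC (Ser): third position 2-fold.
Codon 6 ACU (Thr): third position 4-fold.
Codon 7 GAG (Glu): third position 2-fold.
Codon 8 GCA (Ala): third position 4-fold.
Codon 9 CAU (His): third position 2-fold.
Four-fold degenerate third positions: 4.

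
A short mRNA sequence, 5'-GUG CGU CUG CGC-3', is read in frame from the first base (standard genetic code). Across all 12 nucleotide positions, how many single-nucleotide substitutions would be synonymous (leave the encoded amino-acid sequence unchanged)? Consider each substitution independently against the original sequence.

13

Codon 1 (GUG, Val): 3 synonymous substitutions.
Codon 2 (CGU, Arg): 3 synonymous substitutions.
Codon 3 (CUG, Leu): 4 synonymous substitutions.
Codon 4 (CGC, Arg): 3 synonymous substitutions.
Total: 3 + 3 + 4 + 3 = 13.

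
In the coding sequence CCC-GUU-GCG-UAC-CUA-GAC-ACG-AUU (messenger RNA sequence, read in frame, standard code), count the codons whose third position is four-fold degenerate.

Codon 1 CCC (Pro): third position 4-fold.
Codon 2 GUU (Val): third position 4-fold.
Codon 3 GCG (Ala): third position 4-fold.
Codon 4 UAC (Tyr): third position 2-fold.
Codon 5 CUA (Leu): third position 4-fold.
Codon 6 GAC (Asp): third position 2-fold.
Codon 7 ACG (Thr): third position 4-fold.
Codon 8 AUU (Ile): third position 3-fold.
Four-fold degenerate third positions: 5.

5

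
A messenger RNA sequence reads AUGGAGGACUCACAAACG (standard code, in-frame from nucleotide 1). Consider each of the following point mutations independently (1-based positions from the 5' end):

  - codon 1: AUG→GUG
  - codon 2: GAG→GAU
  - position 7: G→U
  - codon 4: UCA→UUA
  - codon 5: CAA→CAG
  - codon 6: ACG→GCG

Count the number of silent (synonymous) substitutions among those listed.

1

Codon 1: AUG (Met) → GUG (Val) — missense.
Codon 2: GAG (Glu) → GAU (Asp) — missense.
Codon 3: GAC (Asp) → UAC (Tyr) — missense.
Codon 4: UCA (Ser) → UUA (Leu) — missense.
Codon 5: CAA (Gln) → CAG (Gln) — synonymous.
Codon 6: ACG (Thr) → GCG (Ala) — missense.
Synonymous: 1 of 6.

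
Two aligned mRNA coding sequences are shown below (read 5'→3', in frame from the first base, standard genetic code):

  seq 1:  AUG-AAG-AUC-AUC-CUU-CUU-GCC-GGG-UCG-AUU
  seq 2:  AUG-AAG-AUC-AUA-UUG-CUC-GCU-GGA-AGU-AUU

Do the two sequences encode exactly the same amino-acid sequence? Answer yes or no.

yes

Codon 1: AUG Met / AUG Met — identical.
Codon 2: AAG Lys / AAG Lys — identical.
Codon 3: AUC Ile / AUC Ile — identical.
Codon 4: AUC Ile / AUA Ile — synonymous.
Codon 5: CUU Leu / UUG Leu — synonymous.
Codon 6: CUU Leu / CUC Leu — synonymous.
Codon 7: GCC Ala / GCU Ala — synonymous.
Codon 8: GGG Gly / GGA Gly — synonymous.
Codon 9: UCG Ser / AGU Ser — synonymous.
Codon 10: AUU Ile / AUU Ile — identical.
Nonsynonymous differences: 0 → same protein.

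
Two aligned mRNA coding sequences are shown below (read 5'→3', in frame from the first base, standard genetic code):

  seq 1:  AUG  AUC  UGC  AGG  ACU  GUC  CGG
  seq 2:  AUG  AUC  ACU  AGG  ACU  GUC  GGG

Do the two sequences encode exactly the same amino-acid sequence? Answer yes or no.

Codon 1: AUG Met / AUG Met — identical.
Codon 2: AUC Ile / AUC Ile — identical.
Codon 3: UGC Cys / ACU Thr — nonsynonymous.
Codon 4: AGG Arg / AGG Arg — identical.
Codon 5: ACU Thr / ACU Thr — identical.
Codon 6: GUC Val / GUC Val — identical.
Codon 7: CGG Arg / GGG Gly — nonsynonymous.
Nonsynonymous differences: 2 → different protein.

no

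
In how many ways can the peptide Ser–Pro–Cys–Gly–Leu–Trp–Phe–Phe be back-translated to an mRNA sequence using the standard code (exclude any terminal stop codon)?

Ser: 6 codons.
Pro: 4 codons.
Cys: 2 codons.
Gly: 4 codons.
Leu: 6 codons.
Trp: 1 codon.
Phe: 2 codons.
Phe: 2 codons.
6 × 4 × 2 × 4 × 6 × 1 × 2 × 2 = 4608.

4608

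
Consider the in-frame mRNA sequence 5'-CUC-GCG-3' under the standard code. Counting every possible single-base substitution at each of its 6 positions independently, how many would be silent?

Codon 1 (CUC, Leu): 3 synonymous substitutions.
Codon 2 (GCG, Ala): 3 synonymous substitutions.
Total: 3 + 3 = 6.

6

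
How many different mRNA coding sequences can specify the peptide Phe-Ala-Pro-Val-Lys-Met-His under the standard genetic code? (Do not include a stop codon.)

Phe: 2 codons.
Ala: 4 codons.
Pro: 4 codons.
Val: 4 codons.
Lys: 2 codons.
Met: 1 codon.
His: 2 codons.
2 × 4 × 4 × 4 × 2 × 1 × 2 = 512.

512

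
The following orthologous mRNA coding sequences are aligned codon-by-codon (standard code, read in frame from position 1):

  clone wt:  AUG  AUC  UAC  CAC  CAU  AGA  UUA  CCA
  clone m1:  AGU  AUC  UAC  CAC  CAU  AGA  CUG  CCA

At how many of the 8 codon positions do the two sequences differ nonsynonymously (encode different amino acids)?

Codon 1: AUG Met / AGU Ser — nonsynonymous.
Codon 2: AUC Ile / AUC Ile — identical.
Codon 3: UAC Tyr / UAC Tyr — identical.
Codon 4: CAC His / CAC His — identical.
Codon 5: CAU His / CAU His — identical.
Codon 6: AGA Arg / AGA Arg — identical.
Codon 7: UUA Leu / CUG Leu — synonymous.
Codon 8: CCA Pro / CCA Pro — identical.
Nonsynonymous differences: 1.

1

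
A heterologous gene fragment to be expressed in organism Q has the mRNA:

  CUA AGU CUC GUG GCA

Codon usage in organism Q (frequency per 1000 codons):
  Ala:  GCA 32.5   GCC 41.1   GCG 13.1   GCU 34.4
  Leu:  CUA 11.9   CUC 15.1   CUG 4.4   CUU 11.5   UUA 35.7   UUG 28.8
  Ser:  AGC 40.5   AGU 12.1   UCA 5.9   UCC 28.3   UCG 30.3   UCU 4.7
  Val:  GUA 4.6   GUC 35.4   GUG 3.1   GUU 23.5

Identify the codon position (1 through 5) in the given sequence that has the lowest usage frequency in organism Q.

4

Codon 1 CUA (Leu): 11.9 per 1000.
Codon 2 AGU (Ser): 12.1 per 1000.
Codon 3 CUC (Leu): 15.1 per 1000.
Codon 4 GUG (Val): 3.1 per 1000.
Codon 5 GCA (Ala): 32.5 per 1000.
Lowest frequency is 3.1 at codon 4.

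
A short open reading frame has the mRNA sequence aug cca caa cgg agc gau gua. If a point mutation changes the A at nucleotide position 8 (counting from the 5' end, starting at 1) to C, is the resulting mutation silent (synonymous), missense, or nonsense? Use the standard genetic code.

Position 8 falls in codon 3: CAA → Gln.
After the substitution the codon is CCA → Pro.
Gln ≠ Pro, so this is a missense mutation.

missense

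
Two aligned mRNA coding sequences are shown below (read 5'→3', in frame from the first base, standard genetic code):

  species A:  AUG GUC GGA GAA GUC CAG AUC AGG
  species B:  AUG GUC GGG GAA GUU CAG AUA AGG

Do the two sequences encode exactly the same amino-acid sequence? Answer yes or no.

Codon 1: AUG Met / AUG Met — identical.
Codon 2: GUC Val / GUC Val — identical.
Codon 3: GGA Gly / GGG Gly — synonymous.
Codon 4: GAA Glu / GAA Glu — identical.
Codon 5: GUC Val / GUU Val — synonymous.
Codon 6: CAG Gln / CAG Gln — identical.
Codon 7: AUC Ile / AUA Ile — synonymous.
Codon 8: AGG Arg / AGG Arg — identical.
Nonsynonymous differences: 0 → same protein.

yes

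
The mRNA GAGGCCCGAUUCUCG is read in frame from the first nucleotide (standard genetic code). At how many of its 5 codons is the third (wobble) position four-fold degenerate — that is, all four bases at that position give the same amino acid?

3

Codon 1 GAG (Glu): third position 2-fold.
Codon 2 GCC (Ala): third position 4-fold.
Codon 3 CGA (Arg): third position 4-fold.
Codon 4 UUC (Phe): third position 2-fold.
Codon 5 UCG (Ser): third position 4-fold.
Four-fold degenerate third positions: 3.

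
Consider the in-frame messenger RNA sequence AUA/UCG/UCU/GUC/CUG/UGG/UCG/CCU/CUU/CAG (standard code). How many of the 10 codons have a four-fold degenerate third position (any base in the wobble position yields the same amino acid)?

7

Codon 1 AUA (Ile): third position 3-fold.
Codon 2 UCG (Ser): third position 4-fold.
Codon 3 UCU (Ser): third position 4-fold.
Codon 4 GUC (Val): third position 4-fold.
Codon 5 CUG (Leu): third position 4-fold.
Codon 6 UGG (Trp): third position 1-fold.
Codon 7 UCG (Ser): third position 4-fold.
Codon 8 CCU (Pro): third position 4-fold.
Codon 9 CUU (Leu): third position 4-fold.
Codon 10 CAG (Gln): third position 2-fold.
Four-fold degenerate third positions: 7.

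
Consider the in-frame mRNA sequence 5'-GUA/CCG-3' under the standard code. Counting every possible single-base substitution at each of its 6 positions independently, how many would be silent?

Codon 1 (GUA, Val): 3 synonymous substitutions.
Codon 2 (CCG, Pro): 3 synonymous substitutions.
Total: 3 + 3 = 6.

6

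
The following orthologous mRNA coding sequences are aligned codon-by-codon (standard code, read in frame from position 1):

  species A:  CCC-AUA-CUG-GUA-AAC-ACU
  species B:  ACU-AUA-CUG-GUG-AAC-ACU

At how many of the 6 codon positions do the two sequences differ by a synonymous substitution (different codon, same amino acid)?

Codon 1: CCC Pro / ACU Thr — nonsynonymous.
Codon 2: AUA Ile / AUA Ile — identical.
Codon 3: CUG Leu / CUG Leu — identical.
Codon 4: GUA Val / GUG Val — synonymous.
Codon 5: AAC Asn / AAC Asn — identical.
Codon 6: ACU Thr / ACU Thr — identical.
Synonymous differences: 1.

1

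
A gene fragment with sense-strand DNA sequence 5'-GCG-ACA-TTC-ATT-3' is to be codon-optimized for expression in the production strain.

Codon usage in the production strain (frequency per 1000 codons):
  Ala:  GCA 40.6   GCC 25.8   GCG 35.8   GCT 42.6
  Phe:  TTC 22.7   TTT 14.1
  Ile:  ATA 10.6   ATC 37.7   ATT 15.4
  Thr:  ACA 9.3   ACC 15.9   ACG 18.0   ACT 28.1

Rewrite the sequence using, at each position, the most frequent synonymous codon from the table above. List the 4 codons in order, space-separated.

Codon 1 (Ala): best is GCT at 42.6.
Codon 2 (Thr): best is ACT at 28.1.
Codon 3 (Phe): best is TTC at 22.7.
Codon 4 (Ile): best is ATC at 37.7.

GCT ACT TTC ATC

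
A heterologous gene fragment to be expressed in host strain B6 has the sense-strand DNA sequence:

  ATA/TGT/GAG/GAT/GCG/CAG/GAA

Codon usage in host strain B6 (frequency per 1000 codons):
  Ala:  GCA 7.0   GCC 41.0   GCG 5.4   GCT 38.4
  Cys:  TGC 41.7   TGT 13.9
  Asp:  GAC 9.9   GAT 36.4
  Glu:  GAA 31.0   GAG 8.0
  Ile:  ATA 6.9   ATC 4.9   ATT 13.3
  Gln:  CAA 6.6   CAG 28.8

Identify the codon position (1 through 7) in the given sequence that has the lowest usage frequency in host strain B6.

Codon 1 ATA (Ile): 6.9 per 1000.
Codon 2 TGT (Cys): 13.9 per 1000.
Codon 3 GAG (Glu): 8.0 per 1000.
Codon 4 GAT (Asp): 36.4 per 1000.
Codon 5 GCG (Ala): 5.4 per 1000.
Codon 6 CAG (Gln): 28.8 per 1000.
Codon 7 GAA (Glu): 31.0 per 1000.
Lowest frequency is 5.4 at codon 5.

5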